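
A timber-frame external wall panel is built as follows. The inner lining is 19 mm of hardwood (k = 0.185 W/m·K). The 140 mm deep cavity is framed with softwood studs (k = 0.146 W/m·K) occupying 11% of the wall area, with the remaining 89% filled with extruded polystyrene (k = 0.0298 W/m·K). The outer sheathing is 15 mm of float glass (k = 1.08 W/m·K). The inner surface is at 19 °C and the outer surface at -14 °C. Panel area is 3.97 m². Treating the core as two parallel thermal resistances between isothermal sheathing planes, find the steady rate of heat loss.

Q ≈ 38.5 W

Sheathing layers in series; stud and cavity paths in parallel between them.
R_inner = 0.019/(0.185×3.97) = 0.02587 K/W
R_stud  = 0.14/(0.146×0.11×3.97) = 2.196 K/W
R_cav   = 0.14/(0.0298×0.89×3.97) = 1.33 K/W
1/R_core = 1/R_stud + 1/R_cav → R_core = 0.8282 K/W
R_outer = 0.015/(1.08×3.97) = 0.003498 K/W
R_total = 0.8575 K/W
Q = ΔT/R_total = 33/0.8575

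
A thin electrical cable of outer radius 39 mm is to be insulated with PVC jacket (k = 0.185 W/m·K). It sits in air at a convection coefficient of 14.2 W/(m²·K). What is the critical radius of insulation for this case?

r_cr ≈ 13 mm

For a cylinder r_cr = k/h = 0.185/14.2
r_cr = 13 mm; since the bare radius (39 mm) is above r_cr, any added insulation will reduce heat loss.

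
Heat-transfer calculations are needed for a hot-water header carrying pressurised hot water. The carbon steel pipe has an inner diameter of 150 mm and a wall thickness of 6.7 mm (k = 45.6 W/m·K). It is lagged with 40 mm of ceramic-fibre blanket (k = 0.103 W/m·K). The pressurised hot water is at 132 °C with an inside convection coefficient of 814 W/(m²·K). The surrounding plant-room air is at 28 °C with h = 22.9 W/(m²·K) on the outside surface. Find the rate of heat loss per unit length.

q′ ≈ 154 W/m

Radial resistances (cylindrical: R_cond = ln(r_o/r_i)/(2πkL), R_conv = 1/(h·2πrL)):
R_inner film = 1/(h_i·2πr₁L) = 1/(814×2π×0.075×1) = 0.002607 K/W
R_carbon steel pipe wall = ln(81.7/75)/(2π×45.6×1) = 2.986×10^-4 K/W
R_ceramic-fibre blanket = ln(121.7/81.7)/(2π×0.103×1) = 0.6158 K/W
R_outer film = 1/(h_o·2πr_oL) = 1/(22.9×2π×0.1217×1) = 0.05711 K/W
R_total = 0.6758 K/W
Q = ΔT/R_total = 104/0.6758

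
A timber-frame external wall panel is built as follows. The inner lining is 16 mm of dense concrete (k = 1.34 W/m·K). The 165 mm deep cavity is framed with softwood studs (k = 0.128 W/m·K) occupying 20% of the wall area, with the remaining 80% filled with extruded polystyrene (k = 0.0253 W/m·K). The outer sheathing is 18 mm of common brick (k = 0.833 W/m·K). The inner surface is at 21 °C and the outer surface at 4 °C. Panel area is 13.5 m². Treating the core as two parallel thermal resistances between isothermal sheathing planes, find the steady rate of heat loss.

Sheathing layers in series; stud and cavity paths in parallel between them.
R_inner = 0.016/(1.34×13.5) = 8.845×10^-4 K/W
R_stud  = 0.165/(0.128×0.2×13.5) = 0.4774 K/W
R_cav   = 0.165/(0.0253×0.8×13.5) = 0.6039 K/W
1/R_core = 1/R_stud + 1/R_cav → R_core = 0.2666 K/W
R_outer = 0.018/(0.833×13.5) = 0.001601 K/W
R_total = 0.2691 K/W
Q = ΔT/R_total = 17/0.2691

Q ≈ 63.2 W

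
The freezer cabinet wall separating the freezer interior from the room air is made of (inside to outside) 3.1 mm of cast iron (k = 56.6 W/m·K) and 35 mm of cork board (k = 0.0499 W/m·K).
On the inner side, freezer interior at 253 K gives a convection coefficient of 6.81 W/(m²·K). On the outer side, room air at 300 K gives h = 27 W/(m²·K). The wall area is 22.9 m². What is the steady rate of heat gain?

Q ≈ 1220 W

Using the resistance-network approach (series):
R_inner film = 1/(h_i·A) = 1/(6.81×22.9) = 0.006412 K/W
R_cast iron = L/(kA) = 0.0031/(56.6×22.9) = 2.392×10^-6 K/W
R_cork board = L/(kA) = 0.035/(0.0499×22.9) = 0.03063 K/W
R_outer film = 1/(h_o·A) = 1/(27×22.9) = 0.001617 K/W
R_total = 0.03866 K/W
Q = ΔT / R_total = 47 / 0.03866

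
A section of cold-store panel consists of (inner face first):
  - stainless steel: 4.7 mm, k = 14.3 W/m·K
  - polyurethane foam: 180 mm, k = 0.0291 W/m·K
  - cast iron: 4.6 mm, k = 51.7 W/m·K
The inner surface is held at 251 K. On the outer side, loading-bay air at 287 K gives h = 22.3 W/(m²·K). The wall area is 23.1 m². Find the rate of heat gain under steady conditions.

Q ≈ 133 W

Using the resistance-network approach (series):
R_stainless steel = L/(kA) = 0.0047/(14.3×23.1) = 1.423×10^-5 K/W
R_polyurethane foam = L/(kA) = 0.18/(0.0291×23.1) = 0.2678 K/W
R_cast iron = L/(kA) = 0.0046/(51.7×23.1) = 3.852×10^-6 K/W
R_outer film = 1/(h_o·A) = 1/(22.3×23.1) = 0.001941 K/W
R_total = 0.2697 K/W
Q = ΔT / R_total = 36 / 0.2697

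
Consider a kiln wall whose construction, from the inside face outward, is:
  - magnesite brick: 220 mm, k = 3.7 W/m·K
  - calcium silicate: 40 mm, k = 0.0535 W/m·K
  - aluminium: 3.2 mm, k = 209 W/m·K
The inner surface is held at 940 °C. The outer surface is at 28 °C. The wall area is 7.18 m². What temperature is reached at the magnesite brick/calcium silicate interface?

T ≈ 873 °C

Using the resistance-network approach (series):
R_magnesite brick = L/(kA) = 0.22/(3.7×7.18) = 0.008281 K/W
R_calcium silicate = L/(kA) = 0.04/(0.0535×7.18) = 0.1041 K/W
R_aluminium = L/(kA) = 0.0032/(209×7.18) = 2.132×10^-6 K/W
R_total = 0.1124 K/W;  Q = ΔT/R_total = 912/0.1124 = 8113 W
T_interface = T_inner − Q·ΣR(inner→interface) = 940 − 8110×0.008281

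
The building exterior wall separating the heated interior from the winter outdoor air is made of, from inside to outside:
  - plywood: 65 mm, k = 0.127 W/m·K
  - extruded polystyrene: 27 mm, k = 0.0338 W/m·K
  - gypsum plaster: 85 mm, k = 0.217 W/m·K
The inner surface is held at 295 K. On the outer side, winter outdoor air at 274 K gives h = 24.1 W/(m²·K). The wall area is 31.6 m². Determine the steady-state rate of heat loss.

Q ≈ 381 W

Thermal resistances in series:
R_plywood = L/(kA) = 0.065/(0.127×31.6) = 0.0162 K/W
R_extruded polystyrene = L/(kA) = 0.027/(0.0338×31.6) = 0.02528 K/W
R_gypsum plaster = L/(kA) = 0.085/(0.217×31.6) = 0.0124 K/W
R_outer film = 1/(h_o·A) = 1/(24.1×31.6) = 0.001313 K/W
R_total = 0.05518 K/W
Q = ΔT / R_total = 21 / 0.05518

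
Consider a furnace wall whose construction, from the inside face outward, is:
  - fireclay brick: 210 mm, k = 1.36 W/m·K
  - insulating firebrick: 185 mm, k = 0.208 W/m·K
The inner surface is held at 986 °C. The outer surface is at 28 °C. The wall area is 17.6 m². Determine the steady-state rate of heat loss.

Q ≈ 16200 W

Series thermal resistances:
R_fireclay brick = L/(kA) = 0.21/(1.36×17.6) = 0.008773 K/W
R_insulating firebrick = L/(kA) = 0.185/(0.208×17.6) = 0.05054 K/W
R_total = 0.05931 K/W
Q = ΔT / R_total = 958 / 0.05931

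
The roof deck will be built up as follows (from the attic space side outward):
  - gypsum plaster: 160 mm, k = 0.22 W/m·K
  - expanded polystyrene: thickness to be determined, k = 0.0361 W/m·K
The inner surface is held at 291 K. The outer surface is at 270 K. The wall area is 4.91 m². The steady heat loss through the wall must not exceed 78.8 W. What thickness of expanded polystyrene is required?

Series thermal resistances:
R_gypsum plaster = L/(kA) = 0.16/(0.22×4.91) = 0.1481 K/W
Sum of the known resistances R_other = 0.1481 K/W
Required total resistance R_tot = ΔT/Q_allow = 21/78.8 = 0.2665 K/W
R_expanded polystyrene = R_tot − R_other = 0.1184 K/W
L = R·k·A = 0.1184×0.0361×4.91

L ≈ 21 mm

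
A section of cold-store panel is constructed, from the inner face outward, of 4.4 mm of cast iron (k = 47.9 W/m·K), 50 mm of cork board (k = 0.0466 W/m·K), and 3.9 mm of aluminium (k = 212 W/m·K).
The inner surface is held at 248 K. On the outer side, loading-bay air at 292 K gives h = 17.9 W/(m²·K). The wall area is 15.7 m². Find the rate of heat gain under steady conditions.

Q ≈ 612 W

Treating each layer as a thermal resistance in series:
R_cast iron = L/(kA) = 0.0044/(47.9×15.7) = 5.851×10^-6 K/W
R_cork board = L/(kA) = 0.05/(0.0466×15.7) = 0.06834 K/W
R_aluminium = L/(kA) = 0.0039/(212×15.7) = 1.172×10^-6 K/W
R_outer film = 1/(h_o·A) = 1/(17.9×15.7) = 0.003558 K/W
R_total = 0.07191 K/W
Q = ΔT / R_total = 44 / 0.07191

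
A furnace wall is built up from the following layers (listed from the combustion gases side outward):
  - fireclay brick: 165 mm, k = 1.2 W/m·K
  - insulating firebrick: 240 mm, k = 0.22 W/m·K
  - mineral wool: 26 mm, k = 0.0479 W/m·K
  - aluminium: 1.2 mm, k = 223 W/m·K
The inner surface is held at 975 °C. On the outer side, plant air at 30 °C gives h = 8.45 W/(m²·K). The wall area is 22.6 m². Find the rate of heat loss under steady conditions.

Treating each layer as a thermal resistance in series:
R_fireclay brick = L/(kA) = 0.165/(1.2×22.6) = 0.006084 K/W
R_insulating firebrick = L/(kA) = 0.24/(0.22×22.6) = 0.04827 K/W
R_mineral wool = L/(kA) = 0.026/(0.0479×22.6) = 0.02402 K/W
R_aluminium = L/(kA) = 0.0012/(223×22.6) = 2.381×10^-7 K/W
R_outer film = 1/(h_o·A) = 1/(8.45×22.6) = 0.005236 K/W
R_total = 0.08361 K/W
Q = ΔT / R_total = 945 / 0.08361

Q ≈ 11300 W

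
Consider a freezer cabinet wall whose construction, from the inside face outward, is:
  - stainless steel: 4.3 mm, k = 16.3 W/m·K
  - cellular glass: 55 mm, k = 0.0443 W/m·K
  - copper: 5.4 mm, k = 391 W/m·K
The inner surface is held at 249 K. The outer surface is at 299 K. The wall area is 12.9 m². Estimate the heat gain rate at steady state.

Thermal resistances in series:
R_stainless steel = L/(kA) = 0.0043/(16.3×12.9) = 2.045×10^-5 K/W
R_cellular glass = L/(kA) = 0.055/(0.0443×12.9) = 0.09624 K/W
R_copper = L/(kA) = 0.0054/(391×12.9) = 1.071×10^-6 K/W
R_total = 0.09626 K/W
Q = ΔT / R_total = 50 / 0.09626

Q ≈ 519 W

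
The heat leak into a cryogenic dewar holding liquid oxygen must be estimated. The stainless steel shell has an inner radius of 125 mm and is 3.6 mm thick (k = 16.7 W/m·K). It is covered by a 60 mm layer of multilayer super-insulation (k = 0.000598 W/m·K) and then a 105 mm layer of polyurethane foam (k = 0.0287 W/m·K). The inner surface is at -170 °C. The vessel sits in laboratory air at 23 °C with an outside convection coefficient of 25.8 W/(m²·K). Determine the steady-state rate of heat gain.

Q ≈ 0.577 W

Each spherical layer contributes R = (1/r_i − 1/r_o)/(4πk):
R_stainless steel shell = (1/0.125 − 1/0.1286)/(4π×16.7) = 0.001067 K/W
R_multilayer super-insulation = (1/0.1286 − 1/0.1886)/(4π×0.000598) = 329.2 K/W
R_polyurethane foam = (1/0.1886 − 1/0.2936)/(4π×0.0287) = 5.258 K/W
R_outer film = 1/(h·4πr_o²) = 1/(25.8×4π×0.2936²) = 0.03578 K/W
R_total = 334.5 K/W
Q = ΔT/R_total = 193/334.5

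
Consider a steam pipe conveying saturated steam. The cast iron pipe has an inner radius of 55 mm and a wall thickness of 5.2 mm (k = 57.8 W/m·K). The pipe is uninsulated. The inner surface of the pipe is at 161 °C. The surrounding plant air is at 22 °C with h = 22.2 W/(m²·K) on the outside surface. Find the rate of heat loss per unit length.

q′ ≈ 1160 W/m

For a radial system each layer contributes R = ln(r_out/r_in)/(2πkL); films add R = 1/(hA).
R_cast iron pipe wall = ln(60.2/55)/(2π×57.8×1) = 2.488×10^-4 K/W
R_outer film = 1/(h_o·2πr_oL) = 1/(22.2×2π×0.0602×1) = 0.1191 K/W
R_total = 0.1193 K/W
Q = ΔT/R_total = 139/0.1193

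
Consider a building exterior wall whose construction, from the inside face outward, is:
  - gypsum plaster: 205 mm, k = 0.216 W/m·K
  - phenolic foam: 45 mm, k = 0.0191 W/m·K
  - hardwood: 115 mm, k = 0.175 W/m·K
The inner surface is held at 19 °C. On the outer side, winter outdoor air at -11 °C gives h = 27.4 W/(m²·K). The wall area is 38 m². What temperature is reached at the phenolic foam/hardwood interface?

T ≈ -5.8 °C

Using the resistance-network approach (series):
R_gypsum plaster = L/(kA) = 0.205/(0.216×38) = 0.02498 K/W
R_phenolic foam = L/(kA) = 0.045/(0.0191×38) = 0.062 K/W
R_hardwood = L/(kA) = 0.115/(0.175×38) = 0.01729 K/W
R_outer film = 1/(h_o·A) = 1/(27.4×38) = 9.604×10^-4 K/W
R_total = 0.1052 K/W;  Q = ΔT/R_total = 30/0.1052 = 285.1 W
T_interface = T_inner − Q·ΣR(inner→interface) = 19 − 285×0.08698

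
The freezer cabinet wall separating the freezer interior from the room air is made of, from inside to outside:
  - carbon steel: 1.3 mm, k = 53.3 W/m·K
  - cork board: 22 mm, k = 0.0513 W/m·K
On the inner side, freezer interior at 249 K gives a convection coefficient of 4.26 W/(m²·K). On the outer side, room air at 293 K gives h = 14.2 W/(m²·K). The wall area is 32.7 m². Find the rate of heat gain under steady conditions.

Using the resistance-network approach (series):
R_inner film = 1/(h_i·A) = 1/(4.26×32.7) = 0.007179 K/W
R_carbon steel = L/(kA) = 0.0013/(53.3×32.7) = 7.459×10^-7 K/W
R_cork board = L/(kA) = 0.022/(0.0513×32.7) = 0.01311 K/W
R_outer film = 1/(h_o·A) = 1/(14.2×32.7) = 0.002154 K/W
R_total = 0.02245 K/W
Q = ΔT / R_total = 44 / 0.02245

Q ≈ 1960 W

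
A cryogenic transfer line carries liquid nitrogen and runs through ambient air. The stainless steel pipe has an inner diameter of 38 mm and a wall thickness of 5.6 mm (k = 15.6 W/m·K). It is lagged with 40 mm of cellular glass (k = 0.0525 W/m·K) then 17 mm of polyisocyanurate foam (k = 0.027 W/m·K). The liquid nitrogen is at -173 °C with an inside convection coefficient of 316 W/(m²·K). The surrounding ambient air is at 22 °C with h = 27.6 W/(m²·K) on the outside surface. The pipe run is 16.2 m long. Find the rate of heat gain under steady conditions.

Q ≈ 717 W

Per-layer cylindrical resistances, series-summed:
R_inner film = 1/(h_i·2πr₁L) = 1/(316×2π×0.019×16.2) = 0.001636 K/W
R_stainless steel pipe wall = ln(24.6/19)/(2π×15.6×16.2) = 1.627×10^-4 K/W
R_cellular glass = ln(64.6/24.6)/(2π×0.0525×16.2) = 0.1807 K/W
R_polyisocyanurate foam = ln(81.6/64.6)/(2π×0.027×16.2) = 0.085 K/W
R_outer film = 1/(h_o·2πr_oL) = 1/(27.6×2π×0.0816×16.2) = 0.004362 K/W
R_total = 0.2718 K/W
Q = ΔT/R_total = 195/0.2718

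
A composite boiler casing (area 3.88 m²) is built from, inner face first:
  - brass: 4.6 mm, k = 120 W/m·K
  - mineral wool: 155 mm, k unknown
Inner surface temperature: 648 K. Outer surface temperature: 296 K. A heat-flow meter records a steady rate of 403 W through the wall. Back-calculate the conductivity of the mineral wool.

k ≈ 0.0457 W/(m·K)

Thermal resistances in series:
R_brass = L/(kA) = 0.0046/(120×3.88) = 9.88×10^-6 K/W
Sum of known resistances R_other = 9.88×10^-6 K/W
Total R = ΔT/Q = 352/403 = 0.8734 K/W
R_mineral wool = R_total − R_other = 0.8734 K/W
k = L/(R·A) = 0.155/(0.8734×3.88)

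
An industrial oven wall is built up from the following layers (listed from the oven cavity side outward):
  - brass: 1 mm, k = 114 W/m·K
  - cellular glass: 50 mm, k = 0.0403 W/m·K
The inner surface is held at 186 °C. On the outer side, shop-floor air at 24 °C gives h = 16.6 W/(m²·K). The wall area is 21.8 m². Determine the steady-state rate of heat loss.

Using the resistance-network approach (series):
R_brass = L/(kA) = 0.001/(114×21.8) = 4.024×10^-7 K/W
R_cellular glass = L/(kA) = 0.05/(0.0403×21.8) = 0.05691 K/W
R_outer film = 1/(h_o·A) = 1/(16.6×21.8) = 0.002763 K/W
R_total = 0.05968 K/W
Q = ΔT / R_total = 162 / 0.05968

Q ≈ 2710 W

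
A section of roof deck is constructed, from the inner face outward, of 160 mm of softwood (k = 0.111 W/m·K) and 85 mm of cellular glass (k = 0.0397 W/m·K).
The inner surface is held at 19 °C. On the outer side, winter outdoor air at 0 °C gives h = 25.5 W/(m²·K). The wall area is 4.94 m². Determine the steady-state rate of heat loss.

Using the resistance-network approach (series):
R_softwood = L/(kA) = 0.16/(0.111×4.94) = 0.2918 K/W
R_cellular glass = L/(kA) = 0.085/(0.0397×4.94) = 0.4334 K/W
R_outer film = 1/(h_o·A) = 1/(25.5×4.94) = 0.007938 K/W
R_total = 0.7331 K/W
Q = ΔT / R_total = 19 / 0.7331

Q ≈ 25.9 W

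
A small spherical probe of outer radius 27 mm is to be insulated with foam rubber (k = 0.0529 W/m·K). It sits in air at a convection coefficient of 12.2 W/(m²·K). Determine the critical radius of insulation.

r_cr ≈ 8.67 mm

For a sphere r_cr = 2k/h = 2×0.0529/12.2
r_cr = 8.67 mm; since the bare radius (27 mm) is above r_cr, any added insulation will reduce heat loss.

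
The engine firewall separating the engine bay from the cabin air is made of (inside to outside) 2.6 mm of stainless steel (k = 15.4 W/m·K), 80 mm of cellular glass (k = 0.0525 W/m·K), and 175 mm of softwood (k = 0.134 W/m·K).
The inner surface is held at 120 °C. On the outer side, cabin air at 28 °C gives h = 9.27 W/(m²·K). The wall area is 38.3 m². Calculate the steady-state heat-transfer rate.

Q ≈ 1200 W

Thermal resistances in series:
R_stainless steel = L/(kA) = 0.0026/(15.4×38.3) = 4.408×10^-6 K/W
R_cellular glass = L/(kA) = 0.08/(0.0525×38.3) = 0.03979 K/W
R_softwood = L/(kA) = 0.175/(0.134×38.3) = 0.0341 K/W
R_outer film = 1/(h_o·A) = 1/(9.27×38.3) = 0.002817 K/W
R_total = 0.07671 K/W
Q = ΔT / R_total = 92 / 0.07671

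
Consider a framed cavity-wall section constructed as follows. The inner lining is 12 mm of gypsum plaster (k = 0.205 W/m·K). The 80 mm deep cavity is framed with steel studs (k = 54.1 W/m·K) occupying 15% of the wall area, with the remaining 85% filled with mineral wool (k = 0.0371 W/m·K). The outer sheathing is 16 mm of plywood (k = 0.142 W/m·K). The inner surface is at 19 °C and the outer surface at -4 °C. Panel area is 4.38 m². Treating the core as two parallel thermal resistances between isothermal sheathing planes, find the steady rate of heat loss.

Sheathing layers in series; stud and cavity paths in parallel between them.
R_inner = 0.012/(0.205×4.38) = 0.01336 K/W
R_stud  = 0.08/(54.1×0.15×4.38) = 0.002251 K/W
R_cav   = 0.08/(0.0371×0.85×4.38) = 0.5792 K/W
1/R_core = 1/R_stud + 1/R_cav → R_core = 0.002242 K/W
R_outer = 0.016/(0.142×4.38) = 0.02573 K/W
R_total = 0.04133 K/W
Q = ΔT/R_total = 23/0.04133

Q ≈ 556 W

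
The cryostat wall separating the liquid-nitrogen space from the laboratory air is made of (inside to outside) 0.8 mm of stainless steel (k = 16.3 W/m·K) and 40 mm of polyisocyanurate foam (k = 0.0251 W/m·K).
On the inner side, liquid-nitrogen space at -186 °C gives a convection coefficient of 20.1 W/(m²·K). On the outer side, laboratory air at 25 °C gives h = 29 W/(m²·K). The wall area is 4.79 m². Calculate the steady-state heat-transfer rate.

Series thermal resistances:
R_inner film = 1/(h_i·A) = 1/(20.1×4.79) = 0.01039 K/W
R_stainless steel = L/(kA) = 0.0008/(16.3×4.79) = 1.025×10^-5 K/W
R_polyisocyanurate foam = L/(kA) = 0.04/(0.0251×4.79) = 0.3327 K/W
R_outer film = 1/(h_o·A) = 1/(29×4.79) = 0.007199 K/W
R_total = 0.3503 K/W
Q = ΔT / R_total = 211 / 0.3503

Q ≈ 602 W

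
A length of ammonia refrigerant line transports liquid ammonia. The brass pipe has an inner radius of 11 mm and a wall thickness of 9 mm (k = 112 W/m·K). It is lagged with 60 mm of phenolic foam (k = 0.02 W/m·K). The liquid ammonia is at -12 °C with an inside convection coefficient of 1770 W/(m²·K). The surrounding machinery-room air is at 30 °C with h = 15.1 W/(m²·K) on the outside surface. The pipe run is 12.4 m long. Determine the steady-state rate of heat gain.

For a radial system each layer contributes R = ln(r_out/r_in)/(2πkL); films add R = 1/(hA).
R_inner film = 1/(h_i·2πr₁L) = 1/(1770×2π×0.011×12.4) = 6.592×10^-4 K/W
R_brass pipe wall = ln(20/11)/(2π×112×12.4) = 6.851×10^-5 K/W
R_phenolic foam = ln(80/20)/(2π×0.02×12.4) = 0.8897 K/W
R_outer film = 1/(h_o·2πr_oL) = 1/(15.1×2π×0.08×12.4) = 0.01063 K/W
R_total = 0.901 K/W
Q = ΔT/R_total = 42/0.901

Q ≈ 46.6 W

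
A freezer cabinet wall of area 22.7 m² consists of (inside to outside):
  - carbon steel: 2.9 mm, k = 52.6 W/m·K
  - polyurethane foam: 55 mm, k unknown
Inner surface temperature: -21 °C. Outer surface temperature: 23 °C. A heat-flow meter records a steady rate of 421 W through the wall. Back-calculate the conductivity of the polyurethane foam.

Using the resistance-network approach (series):
R_carbon steel = L/(kA) = 0.0029/(52.6×22.7) = 2.429×10^-6 K/W
Sum of known resistances R_other = 2.429×10^-6 K/W
Total R = ΔT/Q = 44/421 = 0.1045 K/W
R_polyurethane foam = R_total − R_other = 0.1045 K/W
k = L/(R·A) = 0.055/(0.1045×22.7)

k ≈ 0.0232 W/(m·K)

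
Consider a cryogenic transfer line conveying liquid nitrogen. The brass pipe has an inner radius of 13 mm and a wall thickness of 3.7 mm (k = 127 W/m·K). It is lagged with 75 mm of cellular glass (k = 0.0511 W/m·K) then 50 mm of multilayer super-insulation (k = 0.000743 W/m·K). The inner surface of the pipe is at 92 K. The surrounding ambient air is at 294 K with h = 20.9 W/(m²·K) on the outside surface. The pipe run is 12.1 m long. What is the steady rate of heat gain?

Radial resistances (cylindrical: R_cond = ln(r_o/r_i)/(2πkL), R_conv = 1/(h·2πrL)):
R_brass pipe wall = ln(16.7/13)/(2π×127×12.1) = 2.594×10^-5 K/W
R_cellular glass = ln(91.7/16.7)/(2π×0.0511×12.1) = 0.4384 K/W
R_multilayer super-insulation = ln(141.7/91.7)/(2π×0.000743×12.1) = 7.704 K/W
R_outer film = 1/(h_o·2πr_oL) = 1/(20.9×2π×0.1417×12.1) = 0.004441 K/W
R_total = 8.147 K/W
Q = ΔT/R_total = 202/8.147

Q ≈ 24.8 W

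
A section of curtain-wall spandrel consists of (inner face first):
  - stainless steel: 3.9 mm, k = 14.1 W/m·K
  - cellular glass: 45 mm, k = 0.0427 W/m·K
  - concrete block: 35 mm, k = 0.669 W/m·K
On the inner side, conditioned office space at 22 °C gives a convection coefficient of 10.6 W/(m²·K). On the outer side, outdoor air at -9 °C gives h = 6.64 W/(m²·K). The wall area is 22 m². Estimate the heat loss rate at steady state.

Q ≈ 505 W

Series thermal resistances:
R_inner film = 1/(h_i·A) = 1/(10.6×22) = 0.004288 K/W
R_stainless steel = L/(kA) = 0.0039/(14.1×22) = 1.257×10^-5 K/W
R_cellular glass = L/(kA) = 0.045/(0.0427×22) = 0.0479 K/W
R_concrete block = L/(kA) = 0.035/(0.669×22) = 0.002378 K/W
R_outer film = 1/(h_o·A) = 1/(6.64×22) = 0.006846 K/W
R_total = 0.06143 K/W
Q = ΔT / R_total = 31 / 0.06143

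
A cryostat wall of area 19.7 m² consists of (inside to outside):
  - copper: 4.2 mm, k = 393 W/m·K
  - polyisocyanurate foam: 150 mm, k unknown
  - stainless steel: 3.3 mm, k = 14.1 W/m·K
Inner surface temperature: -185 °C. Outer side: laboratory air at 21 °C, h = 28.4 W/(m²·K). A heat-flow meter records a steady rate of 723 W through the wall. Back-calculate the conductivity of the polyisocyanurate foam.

k ≈ 0.0269 W/(m·K)

Treating each layer as a thermal resistance in series:
R_copper = L/(kA) = 0.0042/(393×19.7) = 5.425×10^-7 K/W
R_stainless steel = L/(kA) = 0.0033/(14.1×19.7) = 1.188×10^-5 K/W
R_outer film = 1/(h_o·A) = 1/(28.4×19.7) = 0.001787 K/W
Sum of known resistances R_other = 0.0018 K/W
Total R = ΔT/Q = 206/723 = 0.2849 K/W
R_polyisocyanurate foam = R_total − R_other = 0.2831 K/W
k = L/(R·A) = 0.15/(0.2831×19.7)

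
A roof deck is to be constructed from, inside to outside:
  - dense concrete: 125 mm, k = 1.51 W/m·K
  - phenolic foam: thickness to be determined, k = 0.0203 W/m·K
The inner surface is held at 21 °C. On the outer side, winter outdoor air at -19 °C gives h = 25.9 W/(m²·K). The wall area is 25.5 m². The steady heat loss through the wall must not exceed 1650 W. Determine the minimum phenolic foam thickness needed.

Model the wall as resistances in series:
R_dense concrete = L/(kA) = 0.125/(1.51×25.5) = 0.003246 K/W
R_outer film = 1/(h_o·A) = 1/(25.9×25.5) = 0.001514 K/W
Sum of the known resistances R_other = 0.00476 K/W
Required total resistance R_tot = ΔT/Q_allow = 40/1650 = 0.02424 K/W
R_phenolic foam = R_tot − R_other = 0.01948 K/W
L = R·k·A = 0.01948×0.0203×25.5

L ≈ 10.1 mm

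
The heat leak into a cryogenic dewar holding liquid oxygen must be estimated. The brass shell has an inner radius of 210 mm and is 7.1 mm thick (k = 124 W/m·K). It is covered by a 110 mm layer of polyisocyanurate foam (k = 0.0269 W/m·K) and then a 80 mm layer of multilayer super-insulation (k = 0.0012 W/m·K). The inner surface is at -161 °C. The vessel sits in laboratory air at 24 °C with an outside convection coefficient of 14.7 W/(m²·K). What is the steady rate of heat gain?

Spherical conduction: R = (1/r_in − 1/r_out)/(4πk) per layer; series-sum.
R_brass shell = (1/0.21 − 1/0.2171)/(4π×124) = 9.994×10^-5 K/W
R_polyisocyanurate foam = (1/0.2171 − 1/0.3271)/(4π×0.0269) = 4.582 K/W
R_multilayer super-insulation = (1/0.3271 − 1/0.4071)/(4π×0.0012) = 39.84 K/W
R_outer film = 1/(h·4πr_o²) = 1/(14.7×4π×0.4071²) = 0.03266 K/W
R_total = 44.45 K/W
Q = ΔT/R_total = 185/44.45

Q ≈ 4.16 W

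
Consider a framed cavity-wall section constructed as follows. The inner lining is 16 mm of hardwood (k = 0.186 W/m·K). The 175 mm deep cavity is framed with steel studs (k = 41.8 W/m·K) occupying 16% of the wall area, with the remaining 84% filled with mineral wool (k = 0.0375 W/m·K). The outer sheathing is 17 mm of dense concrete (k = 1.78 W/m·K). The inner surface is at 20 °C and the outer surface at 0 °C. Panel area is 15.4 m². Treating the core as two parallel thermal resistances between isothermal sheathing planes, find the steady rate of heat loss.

Q ≈ 2530 W

Sheathing layers in series; stud and cavity paths in parallel between them.
R_inner = 0.016/(0.186×15.4) = 0.005586 K/W
R_stud  = 0.175/(41.8×0.16×15.4) = 0.001699 K/W
R_cav   = 0.175/(0.0375×0.84×15.4) = 0.3608 K/W
1/R_core = 1/R_stud + 1/R_cav → R_core = 0.001691 K/W
R_outer = 0.017/(1.78×15.4) = 6.202×10^-4 K/W
R_total = 0.007897 K/W
Q = ΔT/R_total = 20/0.007897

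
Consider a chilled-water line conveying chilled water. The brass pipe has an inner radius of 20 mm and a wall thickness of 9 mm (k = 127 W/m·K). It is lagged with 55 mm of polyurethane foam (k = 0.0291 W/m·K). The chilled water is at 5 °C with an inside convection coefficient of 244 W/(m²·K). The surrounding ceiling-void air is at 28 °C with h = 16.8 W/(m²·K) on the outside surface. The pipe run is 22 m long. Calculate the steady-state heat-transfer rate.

Q ≈ 84.9 W

Per-layer cylindrical resistances, series-summed:
R_inner film = 1/(h_i·2πr₁L) = 1/(244×2π×0.02×22) = 0.001482 K/W
R_brass pipe wall = ln(29/20)/(2π×127×22) = 2.117×10^-5 K/W
R_polyurethane foam = ln(84/29)/(2π×0.0291×22) = 0.2644 K/W
R_outer film = 1/(h_o·2πr_oL) = 1/(16.8×2π×0.084×22) = 0.005126 K/W
R_total = 0.271 K/W
Q = ΔT/R_total = 23/0.271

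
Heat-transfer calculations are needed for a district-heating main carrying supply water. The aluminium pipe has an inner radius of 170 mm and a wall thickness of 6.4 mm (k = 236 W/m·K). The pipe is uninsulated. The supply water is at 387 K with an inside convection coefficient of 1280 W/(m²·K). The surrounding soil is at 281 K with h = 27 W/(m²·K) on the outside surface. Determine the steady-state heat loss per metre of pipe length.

For a radial system each layer contributes R = ln(r_out/r_in)/(2πkL); films add R = 1/(hA).
R_inner film = 1/(h_i·2πr₁L) = 1/(1280×2π×0.17×1) = 7.314×10^-4 K/W
R_aluminium pipe wall = ln(176.4/170)/(2π×236×1) = 2.492×10^-5 K/W
R_outer film = 1/(h_o·2πr_oL) = 1/(27×2π×0.1764×1) = 0.03342 K/W
R_total = 0.03417 K/W
Q = ΔT/R_total = 106/0.03417

q′ ≈ 3100 W/m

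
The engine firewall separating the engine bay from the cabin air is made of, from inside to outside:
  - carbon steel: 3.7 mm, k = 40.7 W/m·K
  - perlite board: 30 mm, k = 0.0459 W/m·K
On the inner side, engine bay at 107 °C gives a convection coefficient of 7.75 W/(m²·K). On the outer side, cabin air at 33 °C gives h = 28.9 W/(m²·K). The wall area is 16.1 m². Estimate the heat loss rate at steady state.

Using the resistance-network approach (series):
R_inner film = 1/(h_i·A) = 1/(7.75×16.1) = 0.008014 K/W
R_carbon steel = L/(kA) = 0.0037/(40.7×16.1) = 5.647×10^-6 K/W
R_perlite board = L/(kA) = 0.03/(0.0459×16.1) = 0.0406 K/W
R_outer film = 1/(h_o·A) = 1/(28.9×16.1) = 0.002149 K/W
R_total = 0.05077 K/W
Q = ΔT / R_total = 74 / 0.05077

Q ≈ 1460 W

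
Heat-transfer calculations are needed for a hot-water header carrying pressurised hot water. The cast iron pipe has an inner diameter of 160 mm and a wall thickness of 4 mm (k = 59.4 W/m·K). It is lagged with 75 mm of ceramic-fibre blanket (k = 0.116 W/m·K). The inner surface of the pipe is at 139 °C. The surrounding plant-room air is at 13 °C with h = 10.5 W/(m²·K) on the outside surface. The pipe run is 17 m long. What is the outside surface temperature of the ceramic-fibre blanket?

Per-layer cylindrical resistances, series-summed:
R_cast iron pipe wall = ln(84/80)/(2π×59.4×17) = 7.69×10^-6 K/W
R_ceramic-fibre blanket = ln(159/84)/(2π×0.116×17) = 0.0515 K/W
R_outer film = 1/(h_o·2πr_oL) = 1/(10.5×2π×0.159×17) = 0.005608 K/W
R_total = 0.05711 K/W
Q = ΔT/R_total = 126/0.05711
Q = 2210 W
T_interface = T_inner − Q·ΣR(inner→interface) = 139 − 2210×0.05151

T ≈ 25.4 °C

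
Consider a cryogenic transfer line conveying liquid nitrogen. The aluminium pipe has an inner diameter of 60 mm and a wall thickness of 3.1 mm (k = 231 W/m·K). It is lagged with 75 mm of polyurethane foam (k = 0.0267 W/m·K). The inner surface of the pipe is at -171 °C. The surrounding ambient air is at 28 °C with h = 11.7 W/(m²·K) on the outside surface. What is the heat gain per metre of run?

q′ ≈ 27.7 W/m

For a radial system each layer contributes R = ln(r_out/r_in)/(2πkL); films add R = 1/(hA).
R_aluminium pipe wall = ln(33.1/30)/(2π×231×1) = 6.775×10^-5 K/W
R_polyurethane foam = ln(108.1/33.1)/(2π×0.0267×1) = 7.055 K/W
R_outer film = 1/(h_o·2πr_oL) = 1/(11.7×2π×0.1081×1) = 0.1258 K/W
R_total = 7.181 K/W
Q = ΔT/R_total = 199/7.181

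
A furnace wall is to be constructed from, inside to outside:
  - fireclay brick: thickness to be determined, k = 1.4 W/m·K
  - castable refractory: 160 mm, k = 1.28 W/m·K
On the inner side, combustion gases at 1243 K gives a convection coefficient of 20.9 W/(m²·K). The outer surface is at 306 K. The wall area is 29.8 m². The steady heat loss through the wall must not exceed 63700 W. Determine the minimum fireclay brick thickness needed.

L ≈ 372 mm

Thermal resistances in series:
R_inner film = 1/(h_i·A) = 1/(20.9×29.8) = 0.001606 K/W
R_castable refractory = L/(kA) = 0.16/(1.28×29.8) = 0.004195 K/W
Sum of the known resistances R_other = 0.0058 K/W
Required total resistance R_tot = ΔT/Q_allow = 937/63700 = 0.01471 K/W
R_fireclay brick = R_tot − R_other = 0.008909 K/W
L = R·k·A = 0.008909×1.4×29.8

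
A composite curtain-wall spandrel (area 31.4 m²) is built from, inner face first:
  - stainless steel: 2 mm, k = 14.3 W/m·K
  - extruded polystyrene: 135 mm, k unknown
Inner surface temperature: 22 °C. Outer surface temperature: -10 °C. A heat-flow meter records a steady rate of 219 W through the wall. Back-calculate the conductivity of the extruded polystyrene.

k ≈ 0.0294 W/(m·K)

Thermal resistances in series:
R_stainless steel = L/(kA) = 0.002/(14.3×31.4) = 4.454×10^-6 K/W
Sum of known resistances R_other = 4.454×10^-6 K/W
Total R = ΔT/Q = 32/219 = 0.1461 K/W
R_extruded polystyrene = R_total − R_other = 0.1461 K/W
k = L/(R·A) = 0.135/(0.1461×31.4)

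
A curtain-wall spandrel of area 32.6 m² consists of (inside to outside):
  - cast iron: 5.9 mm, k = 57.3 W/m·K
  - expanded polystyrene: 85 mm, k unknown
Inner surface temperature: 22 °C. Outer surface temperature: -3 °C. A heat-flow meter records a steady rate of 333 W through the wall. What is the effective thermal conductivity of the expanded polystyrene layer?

Thermal resistances in series:
R_cast iron = L/(kA) = 0.0059/(57.3×32.6) = 3.158×10^-6 K/W
Sum of known resistances R_other = 3.158×10^-6 K/W
Total R = ΔT/Q = 25/333 = 0.07508 K/W
R_expanded polystyrene = R_total − R_other = 0.07507 K/W
k = L/(R·A) = 0.085/(0.07507×32.6)

k ≈ 0.0347 W/(m·K)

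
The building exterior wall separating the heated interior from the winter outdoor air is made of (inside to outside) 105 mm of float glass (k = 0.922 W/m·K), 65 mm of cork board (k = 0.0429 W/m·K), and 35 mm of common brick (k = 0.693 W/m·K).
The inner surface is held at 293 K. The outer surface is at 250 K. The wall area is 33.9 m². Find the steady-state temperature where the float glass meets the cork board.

Treating each layer as a thermal resistance in series:
R_float glass = L/(kA) = 0.105/(0.922×33.9) = 0.003359 K/W
R_cork board = L/(kA) = 0.065/(0.0429×33.9) = 0.04469 K/W
R_common brick = L/(kA) = 0.035/(0.693×33.9) = 0.00149 K/W
R_total = 0.04954 K/W;  Q = ΔT/R_total = 43/0.04954 = 867.9 W
T_interface = T_inner − Q·ΣR(inner→interface) = 293 − 868×0.003359

T ≈ 290 K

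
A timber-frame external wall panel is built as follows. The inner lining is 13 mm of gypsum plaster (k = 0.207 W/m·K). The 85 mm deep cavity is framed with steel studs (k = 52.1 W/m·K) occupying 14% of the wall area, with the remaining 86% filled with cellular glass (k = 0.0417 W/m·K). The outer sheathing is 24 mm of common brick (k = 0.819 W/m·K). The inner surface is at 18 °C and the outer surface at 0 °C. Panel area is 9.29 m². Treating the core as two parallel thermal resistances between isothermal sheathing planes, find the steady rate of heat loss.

Q ≈ 1610 W

Sheathing layers in series; stud and cavity paths in parallel between them.
R_inner = 0.013/(0.207×9.29) = 0.00676 K/W
R_stud  = 0.085/(52.1×0.14×9.29) = 0.001254 K/W
R_cav   = 0.085/(0.0417×0.86×9.29) = 0.2551 K/W
1/R_core = 1/R_stud + 1/R_cav → R_core = 0.001248 K/W
R_outer = 0.024/(0.819×9.29) = 0.003154 K/W
R_total = 0.01116 K/W
Q = ΔT/R_total = 18/0.01116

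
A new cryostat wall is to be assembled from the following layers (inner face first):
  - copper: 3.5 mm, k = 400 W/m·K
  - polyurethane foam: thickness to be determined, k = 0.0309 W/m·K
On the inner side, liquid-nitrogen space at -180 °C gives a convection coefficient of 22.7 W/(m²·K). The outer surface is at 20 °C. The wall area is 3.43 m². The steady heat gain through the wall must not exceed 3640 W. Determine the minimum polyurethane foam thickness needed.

Using the resistance-network approach (series):
R_inner film = 1/(h_i·A) = 1/(22.7×3.43) = 0.01284 K/W
R_copper = L/(kA) = 0.0035/(400×3.43) = 2.551×10^-6 K/W
Sum of the known resistances R_other = 0.01285 K/W
Required total resistance R_tot = ΔT/Q_allow = 200/3640 = 0.05495 K/W
R_polyurethane foam = R_tot − R_other = 0.0421 K/W
L = R·k·A = 0.0421×0.0309×3.43

L ≈ 4.46 mm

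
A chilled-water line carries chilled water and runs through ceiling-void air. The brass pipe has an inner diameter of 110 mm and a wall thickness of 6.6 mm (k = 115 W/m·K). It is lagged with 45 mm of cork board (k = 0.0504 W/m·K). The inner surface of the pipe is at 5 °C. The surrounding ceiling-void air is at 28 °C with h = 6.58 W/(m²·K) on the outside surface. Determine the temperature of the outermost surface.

T ≈ 25.3 °C

Treating each annulus and film as a series resistance:
R_brass pipe wall = ln(61.6/55)/(2π×115×1) = 1.568×10^-4 K/W
R_cork board = ln(106.6/61.6)/(2π×0.0504×1) = 1.732 K/W
R_outer film = 1/(h_o·2πr_oL) = 1/(6.58×2π×0.1066×1) = 0.2269 K/W
R_total = 1.959 K/W
Q = ΔT/R_total = 23/1.959
Q = 11.7 W/m
T_interface = T_inner + Q·ΣR(inner→interface) = 5 + 11.7×1.732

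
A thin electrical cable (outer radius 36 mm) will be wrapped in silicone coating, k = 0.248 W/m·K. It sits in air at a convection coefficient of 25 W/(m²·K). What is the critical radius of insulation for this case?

r_cr ≈ 9.92 mm

For a cylinder r_cr = k/h = 0.248/25
r_cr = 9.92 mm; since the bare radius (36 mm) is above r_cr, any added insulation will reduce heat loss.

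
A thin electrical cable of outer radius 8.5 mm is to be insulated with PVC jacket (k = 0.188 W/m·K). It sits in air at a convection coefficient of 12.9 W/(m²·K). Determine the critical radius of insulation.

r_cr ≈ 14.6 mm

For a cylinder r_cr = k/h = 0.188/12.9
r_cr = 14.6 mm; since the bare radius (8.5 mm) is below r_cr, adding a thin layer of insulation will *increase* heat loss.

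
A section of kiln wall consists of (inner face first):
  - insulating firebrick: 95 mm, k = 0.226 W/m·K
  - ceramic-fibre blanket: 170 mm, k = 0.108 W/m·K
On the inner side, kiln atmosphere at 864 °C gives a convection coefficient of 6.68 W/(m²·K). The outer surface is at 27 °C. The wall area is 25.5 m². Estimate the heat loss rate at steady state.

Q ≈ 9950 W

Series thermal resistances:
R_inner film = 1/(h_i·A) = 1/(6.68×25.5) = 0.005871 K/W
R_insulating firebrick = L/(kA) = 0.095/(0.226×25.5) = 0.01648 K/W
R_ceramic-fibre blanket = L/(kA) = 0.17/(0.108×25.5) = 0.06173 K/W
R_total = 0.08408 K/W
Q = ΔT / R_total = 837 / 0.08408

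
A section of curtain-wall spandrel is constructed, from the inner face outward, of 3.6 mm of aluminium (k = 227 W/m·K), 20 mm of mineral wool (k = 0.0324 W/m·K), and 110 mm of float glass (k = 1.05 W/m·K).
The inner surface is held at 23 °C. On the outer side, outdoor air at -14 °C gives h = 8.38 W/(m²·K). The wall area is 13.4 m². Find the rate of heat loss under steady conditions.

Q ≈ 589 W

Using the resistance-network approach (series):
R_aluminium = L/(kA) = 0.0036/(227×13.4) = 1.184×10^-6 K/W
R_mineral wool = L/(kA) = 0.02/(0.0324×13.4) = 0.04607 K/W
R_float glass = L/(kA) = 0.11/(1.05×13.4) = 0.007818 K/W
R_outer film = 1/(h_o·A) = 1/(8.38×13.4) = 0.008905 K/W
R_total = 0.06279 K/W
Q = ΔT / R_total = 37 / 0.06279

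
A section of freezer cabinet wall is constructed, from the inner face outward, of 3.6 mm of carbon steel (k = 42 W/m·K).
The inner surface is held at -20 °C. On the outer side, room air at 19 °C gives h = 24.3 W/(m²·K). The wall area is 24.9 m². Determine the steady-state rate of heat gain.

Treating each layer as a thermal resistance in series:
R_carbon steel = L/(kA) = 0.0036/(42×24.9) = 3.442×10^-6 K/W
R_outer film = 1/(h_o·A) = 1/(24.3×24.9) = 0.001653 K/W
R_total = 0.001656 K/W
Q = ΔT / R_total = 39 / 0.001656

Q ≈ 23500 W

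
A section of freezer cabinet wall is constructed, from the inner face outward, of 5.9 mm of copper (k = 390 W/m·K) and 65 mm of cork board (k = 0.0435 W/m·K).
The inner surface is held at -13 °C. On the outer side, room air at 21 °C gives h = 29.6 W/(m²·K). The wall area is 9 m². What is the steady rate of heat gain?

Series thermal resistances:
R_copper = L/(kA) = 0.0059/(390×9) = 1.681×10^-6 K/W
R_cork board = L/(kA) = 0.065/(0.0435×9) = 0.166 K/W
R_outer film = 1/(h_o·A) = 1/(29.6×9) = 0.003754 K/W
R_total = 0.1698 K/W
Q = ΔT / R_total = 34 / 0.1698

Q ≈ 200 W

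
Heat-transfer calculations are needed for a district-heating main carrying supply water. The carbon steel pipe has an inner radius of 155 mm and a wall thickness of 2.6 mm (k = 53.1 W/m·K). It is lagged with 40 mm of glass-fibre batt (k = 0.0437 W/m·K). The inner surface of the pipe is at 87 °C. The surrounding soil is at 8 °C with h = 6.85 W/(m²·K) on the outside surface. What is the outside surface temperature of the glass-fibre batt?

T ≈ 17.9 °C

Treating each annulus and film as a series resistance:
R_carbon steel pipe wall = ln(157.6/155)/(2π×53.1×1) = 4.986×10^-5 K/W
R_glass-fibre batt = ln(197.6/157.6)/(2π×0.0437×1) = 0.8238 K/W
R_outer film = 1/(h_o·2πr_oL) = 1/(6.85×2π×0.1976×1) = 0.1176 K/W
R_total = 0.9414 K/W
Q = ΔT/R_total = 79/0.9414
Q = 83.9 W/m
T_interface = T_inner − Q·ΣR(inner→interface) = 87 − 83.9×0.8238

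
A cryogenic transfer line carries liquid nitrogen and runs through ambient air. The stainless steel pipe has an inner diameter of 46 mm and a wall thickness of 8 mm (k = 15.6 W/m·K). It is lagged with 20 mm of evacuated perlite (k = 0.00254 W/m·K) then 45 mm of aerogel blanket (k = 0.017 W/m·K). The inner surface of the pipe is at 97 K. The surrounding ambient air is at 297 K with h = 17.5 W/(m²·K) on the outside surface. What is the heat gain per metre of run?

Radial resistances (cylindrical: R_cond = ln(r_o/r_i)/(2πkL), R_conv = 1/(h·2πrL)):
R_stainless steel pipe wall = ln(31/23)/(2π×15.6×1) = 0.003045 K/W
R_evacuated perlite = ln(51/31)/(2π×0.00254×1) = 31.19 K/W
R_aerogel blanket = ln(96/51)/(2π×0.017×1) = 5.922 K/W
R_outer film = 1/(h_o·2πr_oL) = 1/(17.5×2π×0.096×1) = 0.09474 K/W
R_total = 37.21 K/W
Q = ΔT/R_total = 200/37.21

q′ ≈ 5.37 W/m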